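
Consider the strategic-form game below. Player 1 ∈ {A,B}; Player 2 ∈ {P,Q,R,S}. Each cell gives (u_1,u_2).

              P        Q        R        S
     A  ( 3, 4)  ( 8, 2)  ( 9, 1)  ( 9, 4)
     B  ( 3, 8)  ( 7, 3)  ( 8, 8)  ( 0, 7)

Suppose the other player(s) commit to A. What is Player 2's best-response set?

BR_2 = {P,S}

u_2(P vs A) = 4
u_2(Q vs A) = 2
u_2(R vs A) = 1
u_2(S vs A) = 4
max payoff 4 at {P,S}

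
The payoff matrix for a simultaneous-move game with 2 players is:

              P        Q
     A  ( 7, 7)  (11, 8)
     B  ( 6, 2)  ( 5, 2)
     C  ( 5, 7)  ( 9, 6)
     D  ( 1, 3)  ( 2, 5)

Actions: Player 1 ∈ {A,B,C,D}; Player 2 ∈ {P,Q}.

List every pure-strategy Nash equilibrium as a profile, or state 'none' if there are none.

NE set: (A,Q)

(A,P): not NE [P2→Q gives 8>7]
(A,Q): NE
(B,P): not NE [P1→A gives 7>6]
(B,Q): not NE [P1→A gives 11>5]
(C,P): not NE [P1→A gives 7>5]
(C,Q): not NE [P1→A gives 11>9; P2→P gives 7>6]
(D,P): not NE [P1→A gives 7>1; P2→Q gives 5>3]
(D,Q): not NE [P1→A gives 11>2]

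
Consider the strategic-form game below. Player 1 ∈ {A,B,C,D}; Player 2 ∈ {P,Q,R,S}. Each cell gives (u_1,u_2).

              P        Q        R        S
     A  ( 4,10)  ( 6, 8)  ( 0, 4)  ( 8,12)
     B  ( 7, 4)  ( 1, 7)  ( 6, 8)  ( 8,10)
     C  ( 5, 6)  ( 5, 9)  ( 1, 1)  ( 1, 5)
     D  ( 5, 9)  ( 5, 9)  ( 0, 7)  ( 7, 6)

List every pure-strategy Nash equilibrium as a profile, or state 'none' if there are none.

NE set: (A,S), (B,S)

(A,P): not NE [P1→B gives 7>4; P2→S gives 12>10]
(A,Q): not NE [P2→S gives 12>8]
(A,R): not NE [P1→B gives 6>0; P2→S gives 12>4]
(A,S): NE
(B,P): not NE [P2→S gives 10>4]
(B,Q): not NE [P1→A gives 6>1; P2→S gives 10>7]
(B,R): not NE [P2→S gives 10>8]
(B,S): NE
(C,P): not NE [P1→B gives 7>5; P2→Q gives 9>6]
(C,Q): not NE [P1→A gives 6>5]
(C,R): not NE [P1→B gives 6>1; P2→Q gives 9>1]
(C,S): not NE [P1→B gives 8>1; P2→Q gives 9>5]
(D,P): not NE [P1→B gives 7>5]
(D,Q): not NE [P1→A gives 6>5]
(D,R): not NE [P1→B gives 6>0; P2→Q gives 9>7]
(D,S): not NE [P1→B gives 8>7; P2→Q gives 9>6]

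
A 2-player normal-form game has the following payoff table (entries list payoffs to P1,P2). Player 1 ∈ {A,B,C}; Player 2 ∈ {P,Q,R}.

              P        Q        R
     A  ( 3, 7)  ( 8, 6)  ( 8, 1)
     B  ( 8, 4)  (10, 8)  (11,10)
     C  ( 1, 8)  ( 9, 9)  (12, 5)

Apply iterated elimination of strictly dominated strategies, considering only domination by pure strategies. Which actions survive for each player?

Survivors P1:{B,C} P2:{Q,R}

P1 drop A (B beats it: P:8>3 Q:10>8 R:11>8)
P2 drop P (Q beats it: B:8>4 C:9>8)
P1→{B,C} P2→{Q,R}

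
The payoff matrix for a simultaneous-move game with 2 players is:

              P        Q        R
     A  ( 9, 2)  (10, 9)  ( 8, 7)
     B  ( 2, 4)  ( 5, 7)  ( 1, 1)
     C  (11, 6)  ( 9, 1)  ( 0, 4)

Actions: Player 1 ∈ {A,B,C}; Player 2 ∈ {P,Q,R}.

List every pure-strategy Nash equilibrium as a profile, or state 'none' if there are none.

NE set: (A,Q), (C,P)

(A,P): not NE [P1→C gives 11>9; P2→Q gives 9>2]
(A,Q): NE
(A,R): not NE [P2→Q gives 9>7]
(B,P): not NE [P1→C gives 11>2; P2→Q gives 7>4]
(B,Q): not NE [P1→A gives 10>5]
(B,R): not NE [P1→A gives 8>1; P2→Q gives 7>1]
(C,P): NE
(C,Q): not NE [P1→A gives 10>9; P2→P gives 6>1]
(C,R): not NE [P1→A gives 8>0; P2→P gives 6>4]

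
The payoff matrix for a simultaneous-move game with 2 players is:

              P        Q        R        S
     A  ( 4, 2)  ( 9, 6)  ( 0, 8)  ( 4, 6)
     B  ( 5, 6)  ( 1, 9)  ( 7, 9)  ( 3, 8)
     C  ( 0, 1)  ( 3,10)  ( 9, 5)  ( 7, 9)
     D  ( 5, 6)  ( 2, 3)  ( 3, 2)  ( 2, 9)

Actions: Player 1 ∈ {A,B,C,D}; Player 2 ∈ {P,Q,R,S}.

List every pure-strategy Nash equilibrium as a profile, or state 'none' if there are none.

(A,P): not NE [P1→D gives 5>4; P2→R gives 8>2]
(A,Q): not NE [P2→R gives 8>6]
(A,R): not NE [P1→C gives 9>0]
(A,S): not NE [P1→C gives 7>4; P2→R gives 8>6]
(B,P): not NE [P2→R gives 9>6]
(B,Q): not NE [P1→A gives 9>1]
(B,R): not NE [P1→C gives 9>7]
(B,S): not NE [P1→C gives 7>3; P2→R gives 9>8]
(C,P): not NE [P1→D gives 5>0; P2→Q gives 10>1]
(C,Q): not NE [P1→A gives 9>3]
(C,R): not NE [P2→Q gives 10>5]
(C,S): not NE [P2→Q gives 10>9]
(D,P): not NE [P2→S gives 9>6]
(D,Q): not NE [P1→A gives 9>2; P2→S gives 9>3]
(D,R): not NE [P1→C gives 9>3; P2→S gives 9>2]
(D,S): not NE [P1→C gives 7>2]

Equilibria: none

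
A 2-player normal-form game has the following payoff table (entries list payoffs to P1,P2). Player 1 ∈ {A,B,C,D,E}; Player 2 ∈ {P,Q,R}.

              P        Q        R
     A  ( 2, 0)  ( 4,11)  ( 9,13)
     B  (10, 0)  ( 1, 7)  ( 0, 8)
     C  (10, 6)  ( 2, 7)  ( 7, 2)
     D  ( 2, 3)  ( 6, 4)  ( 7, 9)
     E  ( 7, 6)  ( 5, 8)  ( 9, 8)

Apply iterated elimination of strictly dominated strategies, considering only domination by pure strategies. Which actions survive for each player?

Remaining: P1:{A,D,E} P2:{Q,R}

P2 drop P (Q beats it: A:11>0 B:7>0 C:7>6 D:4>3 E:8>6)
P1 drop B (A beats it: Q:4>1 R:9>0)
P1 drop C (A beats it: Q:4>2 R:9>7)
P1→{A,D,E} P2→{Q,R}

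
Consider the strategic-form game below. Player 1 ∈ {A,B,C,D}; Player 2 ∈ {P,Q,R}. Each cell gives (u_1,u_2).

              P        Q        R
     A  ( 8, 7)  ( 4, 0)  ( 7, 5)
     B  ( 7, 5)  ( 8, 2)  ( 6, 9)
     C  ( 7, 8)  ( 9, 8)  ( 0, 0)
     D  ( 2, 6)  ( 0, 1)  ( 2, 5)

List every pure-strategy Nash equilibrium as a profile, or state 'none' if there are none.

(A,P): NE
(A,Q): not NE [P1→C gives 9>4; P2→P gives 7>0]
(A,R): not NE [P2→P gives 7>5]
(B,P): not NE [P1→A gives 8>7; P2→R gives 9>5]
(B,Q): not NE [P1→C gives 9>8; P2→R gives 9>2]
(B,R): not NE [P1→A gives 7>6]
(C,P): not NE [P1→A gives 8>7]
(C,Q): NE
(C,R): not NE [P1→A gives 7>0; P2→Q gives 8>0]
(D,P): not NE [P1→A gives 8>2]
(D,Q): not NE [P1→C gives 9>0; P2→P gives 6>1]
(D,R): not NE [P1→A gives 7>2; P2→P gives 6>5]

Nash profiles: (A,P), (C,Q)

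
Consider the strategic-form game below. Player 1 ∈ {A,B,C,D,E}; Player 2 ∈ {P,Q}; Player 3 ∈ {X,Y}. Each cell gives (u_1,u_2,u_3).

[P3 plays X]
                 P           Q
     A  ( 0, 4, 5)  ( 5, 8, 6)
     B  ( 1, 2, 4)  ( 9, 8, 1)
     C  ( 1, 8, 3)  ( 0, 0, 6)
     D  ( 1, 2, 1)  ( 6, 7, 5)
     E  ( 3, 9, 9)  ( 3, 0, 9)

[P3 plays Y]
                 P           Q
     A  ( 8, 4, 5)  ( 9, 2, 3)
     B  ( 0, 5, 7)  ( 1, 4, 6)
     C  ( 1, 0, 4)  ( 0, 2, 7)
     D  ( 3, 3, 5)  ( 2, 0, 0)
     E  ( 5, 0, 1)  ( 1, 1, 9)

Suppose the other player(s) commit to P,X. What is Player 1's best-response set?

u_1(A vs P,X) = 0
u_1(B vs P,X) = 1
u_1(C vs P,X) = 1
u_1(D vs P,X) = 1
u_1(E vs P,X) = 3
max payoff 3 at {E}

BR_1 = {E}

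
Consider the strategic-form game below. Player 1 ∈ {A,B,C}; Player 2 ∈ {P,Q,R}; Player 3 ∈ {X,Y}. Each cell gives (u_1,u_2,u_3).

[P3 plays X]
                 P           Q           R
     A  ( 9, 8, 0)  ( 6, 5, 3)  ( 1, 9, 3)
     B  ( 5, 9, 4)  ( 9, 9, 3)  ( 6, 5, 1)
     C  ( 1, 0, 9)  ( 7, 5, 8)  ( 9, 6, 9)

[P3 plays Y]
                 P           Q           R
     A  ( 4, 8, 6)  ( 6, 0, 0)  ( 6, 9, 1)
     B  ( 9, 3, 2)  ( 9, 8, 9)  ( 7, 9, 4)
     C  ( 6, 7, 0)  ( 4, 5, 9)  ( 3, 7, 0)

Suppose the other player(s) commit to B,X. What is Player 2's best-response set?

P2 best: {P,Q}

u_2(P vs B,X) = 9
u_2(Q vs B,X) = 9
u_2(R vs B,X) = 5
max payoff 9 at {P,Q}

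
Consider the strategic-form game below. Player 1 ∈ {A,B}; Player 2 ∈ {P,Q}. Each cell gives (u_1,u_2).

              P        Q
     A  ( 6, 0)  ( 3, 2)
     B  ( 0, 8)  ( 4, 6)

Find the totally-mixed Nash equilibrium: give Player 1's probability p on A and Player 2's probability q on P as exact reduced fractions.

P1 indiff ⇒ q·6+(1-q)·3 = q·0+(1-q)·4 ⇒ q(6) = (1-q)(1) ⇒ q = 1/7
P2 indiff ⇒ p·0+(1-p)·8 = p·2+(1-p)·6 ⇒ p(-2) = (1-p)(-2) ⇒ p = 1/2

P1 mixes 1/2 on A; P2 mixes 1/7 on P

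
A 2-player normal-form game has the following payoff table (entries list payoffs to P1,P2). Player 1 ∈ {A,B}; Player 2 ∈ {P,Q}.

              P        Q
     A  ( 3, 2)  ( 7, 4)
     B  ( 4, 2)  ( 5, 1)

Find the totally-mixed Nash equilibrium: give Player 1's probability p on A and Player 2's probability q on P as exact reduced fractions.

P1 indiff ⇒ q·3+(1-q)·7 = q·4+(1-q)·5 ⇒ q(-1) = (1-q)(-2) ⇒ q = 2/3
P2 indiff ⇒ p·2+(1-p)·2 = p·4+(1-p)·1 ⇒ p(-2) = (1-p)(-1) ⇒ p = 1/3

(p,q) = (1/3, 2/3)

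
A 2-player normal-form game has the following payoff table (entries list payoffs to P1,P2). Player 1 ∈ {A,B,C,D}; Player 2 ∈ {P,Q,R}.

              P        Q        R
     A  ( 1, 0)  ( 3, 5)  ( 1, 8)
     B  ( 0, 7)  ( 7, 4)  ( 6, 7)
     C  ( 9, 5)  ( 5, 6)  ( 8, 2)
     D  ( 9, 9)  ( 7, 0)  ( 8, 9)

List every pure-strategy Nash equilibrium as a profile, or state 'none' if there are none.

PSNE = {(D,P), (D,R)}

(A,P): not NE [P1→D gives 9>1; P2→R gives 8>0]
(A,Q): not NE [P1→D gives 7>3; P2→R gives 8>5]
(A,R): not NE [P1→D gives 8>1]
(B,P): not NE [P1→D gives 9>0]
(B,Q): not NE [P2→R gives 7>4]
(B,R): not NE [P1→D gives 8>6]
(C,P): not NE [P2→Q gives 6>5]
(C,Q): not NE [P1→D gives 7>5]
(C,R): not NE [P2→Q gives 6>2]
(D,P): NE
(D,Q): not NE [P2→R gives 9>0]
(D,R): NE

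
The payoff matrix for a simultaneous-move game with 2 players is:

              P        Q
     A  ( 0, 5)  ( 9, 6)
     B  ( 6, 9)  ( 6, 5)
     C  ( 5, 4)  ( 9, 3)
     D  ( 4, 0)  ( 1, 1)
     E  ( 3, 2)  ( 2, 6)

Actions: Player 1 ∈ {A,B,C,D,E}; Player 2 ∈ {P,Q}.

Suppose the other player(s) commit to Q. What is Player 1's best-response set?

u_1(A vs Q) = 9
u_1(B vs Q) = 6
u_1(C vs Q) = 9
u_1(D vs Q) = 1
u_1(E vs Q) = 2
max payoff 9 at {A,C}

P1 best: {A,C}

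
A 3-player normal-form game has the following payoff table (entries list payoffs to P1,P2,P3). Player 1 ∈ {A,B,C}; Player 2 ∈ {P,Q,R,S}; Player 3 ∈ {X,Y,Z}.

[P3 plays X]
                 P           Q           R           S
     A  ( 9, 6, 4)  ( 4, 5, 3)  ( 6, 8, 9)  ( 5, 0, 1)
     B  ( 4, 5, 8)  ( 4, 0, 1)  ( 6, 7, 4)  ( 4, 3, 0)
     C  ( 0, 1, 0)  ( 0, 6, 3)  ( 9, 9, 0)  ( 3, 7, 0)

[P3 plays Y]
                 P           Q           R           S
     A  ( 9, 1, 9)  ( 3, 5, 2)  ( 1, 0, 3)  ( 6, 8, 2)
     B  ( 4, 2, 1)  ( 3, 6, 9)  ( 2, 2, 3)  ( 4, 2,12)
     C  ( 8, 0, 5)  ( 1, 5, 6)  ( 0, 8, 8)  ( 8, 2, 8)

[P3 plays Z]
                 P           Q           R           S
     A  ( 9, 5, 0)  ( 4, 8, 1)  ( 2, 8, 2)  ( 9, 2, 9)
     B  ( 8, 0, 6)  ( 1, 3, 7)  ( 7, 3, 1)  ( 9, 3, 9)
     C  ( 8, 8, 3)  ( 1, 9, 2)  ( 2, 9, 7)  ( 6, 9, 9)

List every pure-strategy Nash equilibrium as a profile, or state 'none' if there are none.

(A,P,X): not NE [P2→R gives 8>6; P3→Y gives 9>4]
(A,P,Y): not NE [P2→S gives 8>1]
(A,P,Z): not NE [P2→R gives 8>5; P3→Y gives 9>0]
(A,Q,X): not NE [P2→R gives 8>5]
(A,Q,Y): not NE [P2→S gives 8>5; P3→X gives 3>2]
(A,Q,Z): not NE [P3→X gives 3>1]
(A,R,X): not NE [P1→C gives 9>6]
(A,R,Y): not NE [P1→B gives 2>1; P2→S gives 8>0; P3→X gives 9>3]
(A,R,Z): not NE [P1→B gives 7>2; P3→X gives 9>2]
(A,S,X): not NE [P2→R gives 8>0; P3→Z gives 9>1]
(A,S,Y): not NE [P1→C gives 8>6; P3→Z gives 9>2]
(A,S,Z): not NE [P2→R gives 8>2]
(B,P,X): not NE [P1→A gives 9>4; P2→R gives 7>5]
(B,P,Y): not NE [P1→A gives 9>4; P2→Q gives 6>2; P3→X gives 8>1]
(B,P,Z): not NE [P1→A gives 9>8; P2→S gives 3>0; P3→X gives 8>6]
(B,Q,X): not NE [P2→R gives 7>0; P3→Y gives 9>1]
(B,Q,Y): NE
(B,Q,Z): not NE [P1→A gives 4>1; P3→Y gives 9>7]
(B,R,X): not NE [P1→C gives 9>6]
(B,R,Y): not NE [P2→Q gives 6>2; P3→X gives 4>3]
(B,R,Z): not NE [P3→X gives 4>1]
(B,S,X): not NE [P1→A gives 5>4; P2→R gives 7>3; P3→Y gives 12>0]
(B,S,Y): not NE [P1→C gives 8>4; P2→Q gives 6>2]
(B,S,Z): not NE [P3→Y gives 12>9]
(C,P,X): not NE [P1→A gives 9>0; P2→R gives 9>1; P3→Y gives 5>0]
(C,P,Y): not NE [P1→A gives 9>8; P2→R gives 8>0]
(C,P,Z): not NE [P1→A gives 9>8; P2→S gives 9>8; P3→Y gives 5>3]
(C,Q,X): not NE [P1→B gives 4>0; P2→R gives 9>6; P3→Y gives 6>3]
(C,Q,Y): not NE [P1→B gives 3>1; P2→R gives 8>5]
(C,Q,Z): not NE [P1→A gives 4>1; P3→Y gives 6>2]
(C,R,X): not NE [P3→Y gives 8>0]
(C,R,Y): not NE [P1→B gives 2>0]
(C,R,Z): not NE [P1→B gives 7>2; P3→Y gives 8>7]
(C,S,X): not NE [P1→A gives 5>3; P2→R gives 9>7; P3→Z gives 9>0]
(C,S,Y): not NE [P2→R gives 8>2; P3→Z gives 9>8]
(C,S,Z): not NE [P1→B gives 9>6]

NE set: (B,Q,Y)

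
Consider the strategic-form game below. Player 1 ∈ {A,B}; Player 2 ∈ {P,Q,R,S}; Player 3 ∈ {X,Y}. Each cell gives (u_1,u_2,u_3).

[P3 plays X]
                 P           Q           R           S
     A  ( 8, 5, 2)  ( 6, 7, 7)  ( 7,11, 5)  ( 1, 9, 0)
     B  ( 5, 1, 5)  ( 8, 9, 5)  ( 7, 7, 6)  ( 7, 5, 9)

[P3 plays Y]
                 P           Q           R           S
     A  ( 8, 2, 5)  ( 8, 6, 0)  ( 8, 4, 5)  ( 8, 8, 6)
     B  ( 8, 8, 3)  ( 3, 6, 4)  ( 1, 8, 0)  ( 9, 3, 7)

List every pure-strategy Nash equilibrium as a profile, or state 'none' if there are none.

(A,P,X): not NE [P2→R gives 11>5; P3→Y gives 5>2]
(A,P,Y): not NE [P2→S gives 8>2]
(A,Q,X): not NE [P1→B gives 8>6; P2→R gives 11>7]
(A,Q,Y): not NE [P2→S gives 8>6; P3→X gives 7>0]
(A,R,X): NE
(A,R,Y): not NE [P2→S gives 8>4]
(A,S,X): not NE [P1→B gives 7>1; P2→R gives 11>9; P3→Y gives 6>0]
(A,S,Y): not NE [P1→B gives 9>8]
(B,P,X): not NE [P1→A gives 8>5; P2→Q gives 9>1]
(B,P,Y): not NE [P3→X gives 5>3]
(B,Q,X): NE
(B,Q,Y): not NE [P1→A gives 8>3; P2→R gives 8>6; P3→X gives 5>4]
(B,R,X): not NE [P2→Q gives 9>7]
(B,R,Y): not NE [P1→A gives 8>1; P3→X gives 6>0]
(B,S,X): not NE [P2→Q gives 9>5]
(B,S,Y): not NE [P2→R gives 8>3; P3→X gives 9>7]

Nash profiles: (A,R,X), (B,Q,X)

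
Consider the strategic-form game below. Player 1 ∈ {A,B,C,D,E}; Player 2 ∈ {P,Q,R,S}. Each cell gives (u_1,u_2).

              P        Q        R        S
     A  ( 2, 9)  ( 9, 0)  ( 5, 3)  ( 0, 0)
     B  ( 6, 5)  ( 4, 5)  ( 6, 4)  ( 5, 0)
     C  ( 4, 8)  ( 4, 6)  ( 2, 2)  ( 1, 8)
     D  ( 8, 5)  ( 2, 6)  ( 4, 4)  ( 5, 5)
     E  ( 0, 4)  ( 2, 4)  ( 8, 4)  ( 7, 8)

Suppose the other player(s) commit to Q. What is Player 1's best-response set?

P1 best: {A}

u_1(A vs Q) = 9
u_1(B vs Q) = 4
u_1(C vs Q) = 4
u_1(D vs Q) = 2
u_1(E vs Q) = 2
max payoff 9 at {A}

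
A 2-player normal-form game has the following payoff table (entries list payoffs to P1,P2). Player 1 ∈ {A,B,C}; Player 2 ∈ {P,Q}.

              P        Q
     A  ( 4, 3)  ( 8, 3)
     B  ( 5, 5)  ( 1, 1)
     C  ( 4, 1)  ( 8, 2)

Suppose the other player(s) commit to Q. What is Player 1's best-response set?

argmax u_1 = {A,C}

u_1(A vs Q) = 8
u_1(B vs Q) = 1
u_1(C vs Q) = 8
max payoff 8 at {A,C}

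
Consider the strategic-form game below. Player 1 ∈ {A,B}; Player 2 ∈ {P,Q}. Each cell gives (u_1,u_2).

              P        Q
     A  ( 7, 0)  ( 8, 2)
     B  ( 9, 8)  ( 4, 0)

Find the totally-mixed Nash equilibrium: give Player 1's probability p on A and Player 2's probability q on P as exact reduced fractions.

P1 indiff ⇒ q·7+(1-q)·8 = q·9+(1-q)·4 ⇒ q(-2) = (1-q)(-4) ⇒ q = 2/3
P2 indiff ⇒ p·0+(1-p)·8 = p·2+(1-p)·0 ⇒ p(-2) = (1-p)(-8) ⇒ p = 4/5

p=4/5, q=2/3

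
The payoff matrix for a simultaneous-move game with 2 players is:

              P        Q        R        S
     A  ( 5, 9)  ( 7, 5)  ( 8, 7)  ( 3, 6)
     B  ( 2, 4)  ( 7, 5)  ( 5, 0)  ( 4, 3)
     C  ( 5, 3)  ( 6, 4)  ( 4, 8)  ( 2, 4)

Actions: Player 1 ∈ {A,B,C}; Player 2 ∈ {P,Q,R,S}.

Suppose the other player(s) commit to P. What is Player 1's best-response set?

BR_1 = {A,C}

u_1(A vs P) = 5
u_1(B vs P) = 2
u_1(C vs P) = 5
max payoff 5 at {A,C}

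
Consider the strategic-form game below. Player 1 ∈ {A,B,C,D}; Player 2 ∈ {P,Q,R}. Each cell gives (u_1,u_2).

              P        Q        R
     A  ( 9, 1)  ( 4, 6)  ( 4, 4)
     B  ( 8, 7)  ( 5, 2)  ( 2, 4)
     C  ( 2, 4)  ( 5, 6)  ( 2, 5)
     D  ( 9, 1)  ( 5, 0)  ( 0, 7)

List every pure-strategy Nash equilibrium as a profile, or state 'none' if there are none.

PSNE = {(C,Q)}

(A,P): not NE [P2→Q gives 6>1]
(A,Q): not NE [P1→D gives 5>4]
(A,R): not NE [P2→Q gives 6>4]
(B,P): not NE [P1→D gives 9>8]
(B,Q): not NE [P2→P gives 7>2]
(B,R): not NE [P1→A gives 4>2; P2→P gives 7>4]
(C,P): not NE [P1→D gives 9>2; P2→Q gives 6>4]
(C,Q): NE
(C,R): not NE [P1→A gives 4>2; P2→Q gives 6>5]
(D,P): not NE [P2→R gives 7>1]
(D,Q): not NE [P2→R gives 7>0]
(D,R): not NE [P1→A gives 4>0]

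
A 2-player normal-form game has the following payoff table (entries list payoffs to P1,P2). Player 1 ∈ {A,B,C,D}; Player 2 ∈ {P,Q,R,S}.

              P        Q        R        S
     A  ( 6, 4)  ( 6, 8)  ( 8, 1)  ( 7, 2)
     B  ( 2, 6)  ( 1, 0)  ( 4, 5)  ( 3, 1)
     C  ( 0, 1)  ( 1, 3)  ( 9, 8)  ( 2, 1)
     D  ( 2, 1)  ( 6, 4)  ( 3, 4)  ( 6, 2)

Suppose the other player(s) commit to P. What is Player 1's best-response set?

P1 best: {A}

u_1(A vs P) = 6
u_1(B vs P) = 2
u_1(C vs P) = 0
u_1(D vs P) = 2
max payoff 6 at {A}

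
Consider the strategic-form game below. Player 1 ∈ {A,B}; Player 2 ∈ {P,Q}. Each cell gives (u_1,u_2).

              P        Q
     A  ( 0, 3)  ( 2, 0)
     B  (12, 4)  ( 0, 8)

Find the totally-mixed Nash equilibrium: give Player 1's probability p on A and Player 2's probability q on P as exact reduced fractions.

P1 indiff ⇒ q·0+(1-q)·2 = q·12+(1-q)·0 ⇒ q(-12) = (1-q)(-2) ⇒ q = 1/7
P2 indiff ⇒ p·3+(1-p)·4 = p·0+(1-p)·8 ⇒ p(3) = (1-p)(4) ⇒ p = 4/7

p=4/7, q=1/7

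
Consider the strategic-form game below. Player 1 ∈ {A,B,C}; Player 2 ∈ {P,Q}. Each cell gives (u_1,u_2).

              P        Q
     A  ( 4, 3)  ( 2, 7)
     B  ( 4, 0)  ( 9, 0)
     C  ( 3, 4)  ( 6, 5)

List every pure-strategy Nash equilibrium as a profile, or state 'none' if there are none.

(A,P): not NE [P2→Q gives 7>3]
(A,Q): not NE [P1→B gives 9>2]
(B,P): NE
(B,Q): NE
(C,P): not NE [P1→B gives 4>3; P2→Q gives 5>4]
(C,Q): not NE [P1→B gives 9>6]

PSNE = {(B,P), (B,Q)}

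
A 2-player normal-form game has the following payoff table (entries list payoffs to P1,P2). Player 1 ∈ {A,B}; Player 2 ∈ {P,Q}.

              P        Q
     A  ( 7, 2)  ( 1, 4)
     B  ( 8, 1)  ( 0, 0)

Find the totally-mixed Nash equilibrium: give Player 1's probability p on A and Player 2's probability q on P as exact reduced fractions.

P1 mixes 1/3 on A; P2 mixes 1/2 on P

P1 indiff ⇒ q·7+(1-q)·1 = q·8+(1-q)·0 ⇒ q(-1) = (1-q)(-1) ⇒ q = 1/2
P2 indiff ⇒ p·2+(1-p)·1 = p·4+(1-p)·0 ⇒ p(-2) = (1-p)(-1) ⇒ p = 1/3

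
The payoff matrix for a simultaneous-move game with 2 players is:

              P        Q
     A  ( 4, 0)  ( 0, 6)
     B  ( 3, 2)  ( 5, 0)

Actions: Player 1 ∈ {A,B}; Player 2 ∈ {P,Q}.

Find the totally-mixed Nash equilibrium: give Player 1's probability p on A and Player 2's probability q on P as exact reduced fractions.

(p,q) = (1/4, 5/6)

P1 indiff ⇒ q·4+(1-q)·0 = q·3+(1-q)·5 ⇒ q(1) = (1-q)(5) ⇒ q = 5/6
P2 indiff ⇒ p·0+(1-p)·2 = p·6+(1-p)·0 ⇒ p(-6) = (1-p)(-2) ⇒ p = 1/4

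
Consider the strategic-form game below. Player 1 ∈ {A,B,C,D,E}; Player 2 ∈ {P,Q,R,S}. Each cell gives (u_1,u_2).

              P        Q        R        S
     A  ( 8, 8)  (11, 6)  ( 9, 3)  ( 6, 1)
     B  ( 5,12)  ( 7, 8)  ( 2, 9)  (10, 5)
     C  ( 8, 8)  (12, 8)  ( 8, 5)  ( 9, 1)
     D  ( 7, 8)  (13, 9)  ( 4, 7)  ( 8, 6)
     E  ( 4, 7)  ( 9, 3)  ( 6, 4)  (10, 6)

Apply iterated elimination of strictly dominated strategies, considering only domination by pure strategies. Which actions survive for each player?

P2 drop R (P beats it: A:8>3 B:12>9 C:8>5 D:8>7 E:7>4)
P2 drop S (P beats it: A:8>1 B:12>5 C:8>1 D:8>6 E:7>6)
P1 drop B (A beats it: P:8>5 Q:11>7)
P1 drop E (A beats it: P:8>4 Q:11>9)
P1→{A,C,D} P2→{P,Q}

IESDS → P1:{A,C,D} P2:{P,Q}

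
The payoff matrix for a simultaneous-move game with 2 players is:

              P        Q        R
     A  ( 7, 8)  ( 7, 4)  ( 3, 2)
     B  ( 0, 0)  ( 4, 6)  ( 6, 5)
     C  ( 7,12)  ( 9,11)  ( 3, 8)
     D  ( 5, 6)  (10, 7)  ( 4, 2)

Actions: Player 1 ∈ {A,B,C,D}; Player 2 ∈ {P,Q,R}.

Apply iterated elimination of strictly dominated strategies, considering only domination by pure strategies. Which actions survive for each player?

IESDS → P1:{A,C,D} P2:{P,Q}

P2 drop R (Q beats it: A:4>2 B:6>5 C:11>8 D:7>2)
P1 drop B (A beats it: P:7>0 Q:7>4)
P1→{A,C,D} P2→{P,Q}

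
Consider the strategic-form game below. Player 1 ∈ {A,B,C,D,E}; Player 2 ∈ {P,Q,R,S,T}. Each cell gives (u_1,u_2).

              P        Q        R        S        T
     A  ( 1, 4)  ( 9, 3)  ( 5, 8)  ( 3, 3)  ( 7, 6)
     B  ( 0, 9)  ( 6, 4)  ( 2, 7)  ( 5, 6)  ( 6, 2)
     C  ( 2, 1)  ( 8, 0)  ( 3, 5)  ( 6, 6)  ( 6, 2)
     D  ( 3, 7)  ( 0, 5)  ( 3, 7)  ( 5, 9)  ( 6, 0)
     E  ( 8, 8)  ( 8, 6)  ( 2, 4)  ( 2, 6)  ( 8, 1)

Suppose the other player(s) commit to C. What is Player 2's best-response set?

u_2(P vs C) = 1
u_2(Q vs C) = 0
u_2(R vs C) = 5
u_2(S vs C) = 6
u_2(T vs C) = 2
max payoff 6 at {S}

P2 best: {S}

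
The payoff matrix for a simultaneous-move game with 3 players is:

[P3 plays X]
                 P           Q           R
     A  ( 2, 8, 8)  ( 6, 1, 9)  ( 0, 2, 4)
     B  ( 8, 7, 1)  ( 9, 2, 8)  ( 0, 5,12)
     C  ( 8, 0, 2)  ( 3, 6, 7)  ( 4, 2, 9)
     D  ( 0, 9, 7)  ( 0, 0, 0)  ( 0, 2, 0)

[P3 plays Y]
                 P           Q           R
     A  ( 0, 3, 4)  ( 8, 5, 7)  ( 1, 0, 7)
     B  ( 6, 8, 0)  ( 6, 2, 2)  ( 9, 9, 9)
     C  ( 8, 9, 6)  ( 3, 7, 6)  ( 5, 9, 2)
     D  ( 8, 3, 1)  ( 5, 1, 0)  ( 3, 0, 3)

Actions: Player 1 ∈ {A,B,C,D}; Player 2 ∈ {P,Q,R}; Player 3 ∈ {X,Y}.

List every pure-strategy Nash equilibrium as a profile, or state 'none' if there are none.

PSNE = {(B,P,X), (C,P,Y)}

(A,P,X): not NE [P1→C gives 8>2]
(A,P,Y): not NE [P1→D gives 8>0; P2→Q gives 5>3; P3→X gives 8>4]
(A,Q,X): not NE [P1→B gives 9>6; P2→P gives 8>1]
(A,Q,Y): not NE [P3→X gives 9>7]
(A,R,X): not NE [P1→C gives 4>0; P2→P gives 8>2; P3→Y gives 7>4]
(A,R,Y): not NE [P1→B gives 9>1; P2→Q gives 5>0]
(B,P,X): NE
(B,P,Y): not NE [P1→D gives 8>6; P2→R gives 9>8; P3→X gives 1>0]
(B,Q,X): not NE [P2→P gives 7>2]
(B,Q,Y): not NE [P1→A gives 8>6; P2→R gives 9>2; P3→X gives 8>2]
(B,R,X): not NE [P1→C gives 4>0; P2→P gives 7>5]
(B,R,Y): not NE [P3→X gives 12>9]
(C,P,X): not NE [P2→Q gives 6>0; P3→Y gives 6>2]
(C,P,Y): NE
(C,Q,X): not NE [P1→B gives 9>3]
(C,Q,Y): not NE [P1→A gives 8>3; P2→R gives 9>7; P3→X gives 7>6]
(C,R,X): not NE [P2→Q gives 6>2]
(C,R,Y): not NE [P1→B gives 9>5; P3→X gives 9>2]
(D,P,X): not NE [P1→C gives 8>0]
(D,P,Y): not NE [P3→X gives 7>1]
(D,Q,X): not NE [P1→B gives 9>0; P2→P gives 9>0]
(D,Q,Y): not NE [P1→A gives 8>5; P2→P gives 3>1]
(D,R,X): not NE [P1→C gives 4>0; P2→P gives 9>2; P3→Y gives 3>0]
(D,R,Y): not NE [P1→B gives 9>3; P2→P gives 3>0]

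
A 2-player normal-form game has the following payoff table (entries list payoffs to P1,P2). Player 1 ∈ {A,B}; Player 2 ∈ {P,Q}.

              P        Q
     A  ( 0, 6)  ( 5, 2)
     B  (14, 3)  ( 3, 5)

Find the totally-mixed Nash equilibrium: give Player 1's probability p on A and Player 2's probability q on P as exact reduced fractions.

P1 mixes 1/3 on A; P2 mixes 1/8 on P

P1 indiff ⇒ q·0+(1-q)·5 = q·14+(1-q)·3 ⇒ q(-14) = (1-q)(-2) ⇒ q = 1/8
P2 indiff ⇒ p·6+(1-p)·3 = p·2+(1-p)·5 ⇒ p(4) = (1-p)(2) ⇒ p = 1/3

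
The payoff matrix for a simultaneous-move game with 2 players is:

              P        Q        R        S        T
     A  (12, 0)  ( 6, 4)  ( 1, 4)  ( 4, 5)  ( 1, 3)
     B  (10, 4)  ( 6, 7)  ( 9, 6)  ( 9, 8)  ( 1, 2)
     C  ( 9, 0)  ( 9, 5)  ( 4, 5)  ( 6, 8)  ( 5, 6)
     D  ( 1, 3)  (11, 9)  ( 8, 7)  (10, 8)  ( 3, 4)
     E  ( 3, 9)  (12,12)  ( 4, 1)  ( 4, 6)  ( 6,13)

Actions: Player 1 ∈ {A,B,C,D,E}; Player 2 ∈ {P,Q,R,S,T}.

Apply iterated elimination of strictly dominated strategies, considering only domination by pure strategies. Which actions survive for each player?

IESDS → P1:{C,D,E} P2:{Q,S,T}

P2 drop P (Q beats it: A:4>0 B:7>4 C:5>0 D:9>3 E:12>9)
P1 drop A (C beats it: Q:9>6 R:4>1 S:6>4 T:5>1)
P2 drop R (S beats it: B:8>6 C:8>5 D:8>7 E:6>1)
P1 drop B (D beats it: Q:11>6 S:10>9 T:3>1)
P1→{C,D,E} P2→{Q,S,T}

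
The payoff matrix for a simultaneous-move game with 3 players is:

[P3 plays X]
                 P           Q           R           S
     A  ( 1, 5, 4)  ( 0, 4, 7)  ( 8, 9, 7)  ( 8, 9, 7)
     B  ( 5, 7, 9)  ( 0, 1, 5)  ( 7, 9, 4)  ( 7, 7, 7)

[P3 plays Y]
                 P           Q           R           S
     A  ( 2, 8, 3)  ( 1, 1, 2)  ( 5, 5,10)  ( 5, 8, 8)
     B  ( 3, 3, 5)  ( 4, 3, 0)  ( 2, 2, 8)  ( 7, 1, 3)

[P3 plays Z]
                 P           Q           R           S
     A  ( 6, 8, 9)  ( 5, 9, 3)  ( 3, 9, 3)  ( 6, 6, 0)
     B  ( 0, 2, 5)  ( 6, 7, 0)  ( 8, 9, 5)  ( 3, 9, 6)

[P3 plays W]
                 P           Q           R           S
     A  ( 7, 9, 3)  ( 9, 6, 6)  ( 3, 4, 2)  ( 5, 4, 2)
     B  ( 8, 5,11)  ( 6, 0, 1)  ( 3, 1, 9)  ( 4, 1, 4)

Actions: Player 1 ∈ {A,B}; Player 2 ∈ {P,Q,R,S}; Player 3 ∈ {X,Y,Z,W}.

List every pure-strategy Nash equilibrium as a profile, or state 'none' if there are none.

Nash profiles: (B,P,W)

(A,P,X): not NE [P1→B gives 5>1; P2→S gives 9>5; P3→Z gives 9>4]
(A,P,Y): not NE [P1→B gives 3>2; P3→Z gives 9>3]
(A,P,Z): not NE [P2→R gives 9>8]
(A,P,W): not NE [P1→B gives 8>7; P3→Z gives 9>3]
(A,Q,X): not NE [P2→S gives 9>4]
(A,Q,Y): not NE [P1→B gives 4>1; P2→S gives 8>1; P3→X gives 7>2]
(A,Q,Z): not NE [P1→B gives 6>5; P3→X gives 7>3]
(A,Q,W): not NE [P2→P gives 9>6; P3→X gives 7>6]
(A,R,X): not NE [P3→Y gives 10>7]
(A,R,Y): not NE [P2→S gives 8>5]
(A,R,Z): not NE [P1→B gives 8>3; P3→Y gives 10>3]
(A,R,W): not NE [P2→P gives 9>4; P3→Y gives 10>2]
(A,S,X): not NE [P3→Y gives 8>7]
(A,S,Y): not NE [P1→B gives 7>5]
(A,S,Z): not NE [P2→R gives 9>6; P3→Y gives 8>0]
(A,S,W): not NE [P2→P gives 9>4; P3→Y gives 8>2]
(B,P,X): not NE [P2→R gives 9>7; P3→W gives 11>9]
(B,P,Y): not NE [P3→W gives 11>5]
(B,P,Z): not NE [P1→A gives 6>0; P2→S gives 9>2; P3→W gives 11>5]
(B,P,W): NE
(B,Q,X): not NE [P2→R gives 9>1]
(B,Q,Y): not NE [P3→X gives 5>0]
(B,Q,Z): not NE [P2→S gives 9>7; P3→X gives 5>0]
(B,Q,W): not NE [P1→A gives 9>6; P2→P gives 5>0; P3→X gives 5>1]
(B,R,X): not NE [P1→A gives 8>7; P3→W gives 9>4]
(B,R,Y): not NE [P1→A gives 5>2; P2→Q gives 3>2; P3→W gives 9>8]
(B,R,Z): not NE [P3→W gives 9>5]
(B,R,W): not NE [P2→P gives 5>1]
(B,S,X): not NE [P1→A gives 8>7; P2→R gives 9>7]
(B,S,Y): not NE [P2→Q gives 3>1; P3→X gives 7>3]
(B,S,Z): not NE [P1→A gives 6>3; P3→X gives 7>6]
(B,S,W): not NE [P1→A gives 5>4; P2→P gives 5>1; P3→X gives 7>4]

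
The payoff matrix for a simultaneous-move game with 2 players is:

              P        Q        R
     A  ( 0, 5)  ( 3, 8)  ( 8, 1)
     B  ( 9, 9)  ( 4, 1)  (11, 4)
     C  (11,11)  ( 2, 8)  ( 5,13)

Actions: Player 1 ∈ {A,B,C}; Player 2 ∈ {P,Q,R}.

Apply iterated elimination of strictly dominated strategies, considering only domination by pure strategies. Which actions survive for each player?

IESDS → P1:{B,C} P2:{P,R}

P1 drop A (B beats it: P:9>0 Q:4>3 R:11>8)
P2 drop Q (P beats it: B:9>1 C:11>8)
P1→{B,C} P2→{P,R}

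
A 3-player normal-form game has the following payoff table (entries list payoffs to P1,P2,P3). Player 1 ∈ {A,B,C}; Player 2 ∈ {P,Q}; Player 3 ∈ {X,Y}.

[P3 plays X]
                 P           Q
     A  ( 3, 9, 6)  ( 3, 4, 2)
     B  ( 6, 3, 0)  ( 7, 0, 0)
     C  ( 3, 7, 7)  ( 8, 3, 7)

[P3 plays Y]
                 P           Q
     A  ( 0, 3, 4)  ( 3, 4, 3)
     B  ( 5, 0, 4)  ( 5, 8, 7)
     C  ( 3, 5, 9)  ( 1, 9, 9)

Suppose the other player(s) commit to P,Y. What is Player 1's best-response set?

u_1(A vs P,Y) = 0
u_1(B vs P,Y) = 5
u_1(C vs P,Y) = 3
max payoff 5 at {B}

argmax u_1 = {B}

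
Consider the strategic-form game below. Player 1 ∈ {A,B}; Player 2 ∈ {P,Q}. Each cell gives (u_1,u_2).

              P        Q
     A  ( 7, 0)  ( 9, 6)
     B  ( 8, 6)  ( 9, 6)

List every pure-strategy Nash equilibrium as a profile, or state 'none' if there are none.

(A,P): not NE [P1→B gives 8>7; P2→Q gives 6>0]
(A,Q): NE
(B,P): NE
(B,Q): NE

PSNE = {(A,Q), (B,P), (B,Q)}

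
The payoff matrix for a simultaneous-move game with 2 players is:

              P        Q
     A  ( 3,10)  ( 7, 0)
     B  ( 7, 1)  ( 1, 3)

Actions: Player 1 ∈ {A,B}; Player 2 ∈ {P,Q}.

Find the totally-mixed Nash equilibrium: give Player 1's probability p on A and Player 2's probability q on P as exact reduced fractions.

P1 mixes 1/6 on A; P2 mixes 3/5 on P

P1 indiff ⇒ q·3+(1-q)·7 = q·7+(1-q)·1 ⇒ q(-4) = (1-q)(-6) ⇒ q = 3/5
P2 indiff ⇒ p·10+(1-p)·1 = p·0+(1-p)·3 ⇒ p(10) = (1-p)(2) ⇒ p = 1/6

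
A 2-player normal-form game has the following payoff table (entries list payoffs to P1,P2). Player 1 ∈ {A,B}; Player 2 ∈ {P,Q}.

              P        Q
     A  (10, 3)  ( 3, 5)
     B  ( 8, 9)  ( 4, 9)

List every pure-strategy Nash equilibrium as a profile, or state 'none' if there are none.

(A,P): not NE [P2→Q gives 5>3]
(A,Q): not NE [P1→B gives 4>3]
(B,P): not NE [P1→A gives 10>8]
(B,Q): NE

PSNE = {(B,Q)}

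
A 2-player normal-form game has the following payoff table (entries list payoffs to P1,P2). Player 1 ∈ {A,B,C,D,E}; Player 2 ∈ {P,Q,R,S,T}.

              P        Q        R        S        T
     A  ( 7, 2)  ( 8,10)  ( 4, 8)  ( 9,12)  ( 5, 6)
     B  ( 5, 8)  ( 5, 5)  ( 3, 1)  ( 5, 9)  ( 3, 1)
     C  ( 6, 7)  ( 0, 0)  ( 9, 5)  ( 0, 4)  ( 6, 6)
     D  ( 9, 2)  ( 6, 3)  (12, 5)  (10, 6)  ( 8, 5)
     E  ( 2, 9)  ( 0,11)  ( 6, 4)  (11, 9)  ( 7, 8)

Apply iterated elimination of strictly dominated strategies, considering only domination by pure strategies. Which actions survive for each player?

P1 drop B (A beats it: P:7>5 Q:8>5 R:4>3 S:9>5 T:5>3)
P1 drop C (D beats it: P:9>6 Q:6>0 R:12>9 S:10>0 T:8>6)
P2 drop P (Q beats it: A:10>2 D:3>2 E:11>9)
P2 drop R (S beats it: A:12>8 D:6>5 E:9>4)
P2 drop T (S beats it: A:12>6 D:6>5 E:9>8)
P1→{A,D,E} P2→{Q,S}

Survivors P1:{A,D,E} P2:{Q,S}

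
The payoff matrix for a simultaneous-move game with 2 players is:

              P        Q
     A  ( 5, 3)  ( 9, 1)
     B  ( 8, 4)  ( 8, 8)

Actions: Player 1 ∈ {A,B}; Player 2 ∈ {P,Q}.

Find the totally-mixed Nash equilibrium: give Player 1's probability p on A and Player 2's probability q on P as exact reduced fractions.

P1 indiff ⇒ q·5+(1-q)·9 = q·8+(1-q)·8 ⇒ q(-3) = (1-q)(-1) ⇒ q = 1/4
P2 indiff ⇒ p·3+(1-p)·4 = p·1+(1-p)·8 ⇒ p(2) = (1-p)(4) ⇒ p = 2/3

p=2/3, q=1/4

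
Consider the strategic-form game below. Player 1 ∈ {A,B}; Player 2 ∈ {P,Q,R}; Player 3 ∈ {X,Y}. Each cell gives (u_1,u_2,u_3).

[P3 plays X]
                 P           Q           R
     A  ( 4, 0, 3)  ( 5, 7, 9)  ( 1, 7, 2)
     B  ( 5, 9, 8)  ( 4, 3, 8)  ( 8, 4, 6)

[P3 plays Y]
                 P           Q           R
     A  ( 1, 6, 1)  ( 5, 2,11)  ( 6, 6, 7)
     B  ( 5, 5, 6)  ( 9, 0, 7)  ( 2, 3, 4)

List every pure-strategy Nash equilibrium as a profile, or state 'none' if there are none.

NE set: (A,R,Y), (B,P,X)

(A,P,X): not NE [P1→B gives 5>4; P2→R gives 7>0]
(A,P,Y): not NE [P1→B gives 5>1; P3→X gives 3>1]
(A,Q,X): not NE [P3→Y gives 11>9]
(A,Q,Y): not NE [P1→B gives 9>5; P2→R gives 6>2]
(A,R,X): not NE [P1→B gives 8>1; P3→Y gives 7>2]
(A,R,Y): NE
(B,P,X): NE
(B,P,Y): not NE [P3→X gives 8>6]
(B,Q,X): not NE [P1→A gives 5>4; P2→P gives 9>3]
(B,Q,Y): not NE [P2→P gives 5>0; P3→X gives 8>7]
(B,R,X): not NE [P2→P gives 9>4]
(B,R,Y): not NE [P1→A gives 6>2; P2→P gives 5>3; P3→X gives 6>4]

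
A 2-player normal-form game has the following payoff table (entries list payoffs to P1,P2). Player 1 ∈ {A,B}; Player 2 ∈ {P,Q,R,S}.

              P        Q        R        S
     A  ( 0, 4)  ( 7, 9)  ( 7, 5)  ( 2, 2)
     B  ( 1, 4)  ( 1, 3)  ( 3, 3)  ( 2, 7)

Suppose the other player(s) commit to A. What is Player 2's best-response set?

BR_2 = {Q}

u_2(P vs A) = 4
u_2(Q vs A) = 9
u_2(R vs A) = 5
u_2(S vs A) = 2
max payoff 9 at {Q}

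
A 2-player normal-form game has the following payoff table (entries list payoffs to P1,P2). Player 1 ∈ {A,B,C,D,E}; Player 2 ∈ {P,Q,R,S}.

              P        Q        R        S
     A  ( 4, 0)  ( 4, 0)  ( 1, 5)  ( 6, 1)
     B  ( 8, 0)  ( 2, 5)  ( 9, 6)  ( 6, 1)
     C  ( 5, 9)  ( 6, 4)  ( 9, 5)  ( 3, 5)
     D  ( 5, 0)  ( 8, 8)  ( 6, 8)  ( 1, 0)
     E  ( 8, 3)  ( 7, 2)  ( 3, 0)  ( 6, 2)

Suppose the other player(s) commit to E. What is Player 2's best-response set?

BR_2 = {P}

u_2(P vs E) = 3
u_2(Q vs E) = 2
u_2(R vs E) = 0
u_2(S vs E) = 2
max payoff 3 at {P}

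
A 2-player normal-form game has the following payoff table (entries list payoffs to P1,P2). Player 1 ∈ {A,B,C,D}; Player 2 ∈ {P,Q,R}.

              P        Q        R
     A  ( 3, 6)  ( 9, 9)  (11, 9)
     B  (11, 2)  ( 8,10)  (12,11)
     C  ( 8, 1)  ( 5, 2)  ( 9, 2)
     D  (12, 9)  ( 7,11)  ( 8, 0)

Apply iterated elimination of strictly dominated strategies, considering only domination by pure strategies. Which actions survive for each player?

P1 drop C (B beats it: P:11>8 Q:8>5 R:12>9)
P2 drop P (Q beats it: A:9>6 B:10>2 D:11>9)
P1 drop D (A beats it: Q:9>7 R:11>8)
P1→{A,B} P2→{Q,R}

Remaining: P1:{A,B} P2:{Q,R}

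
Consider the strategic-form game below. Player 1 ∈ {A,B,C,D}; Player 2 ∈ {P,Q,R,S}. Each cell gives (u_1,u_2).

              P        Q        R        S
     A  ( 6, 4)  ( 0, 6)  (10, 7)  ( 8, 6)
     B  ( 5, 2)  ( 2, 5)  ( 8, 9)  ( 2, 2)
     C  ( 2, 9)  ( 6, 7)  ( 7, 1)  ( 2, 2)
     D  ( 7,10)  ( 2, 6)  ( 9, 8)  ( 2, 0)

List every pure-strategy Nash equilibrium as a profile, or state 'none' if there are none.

(A,P): not NE [P1→D gives 7>6; P2→R gives 7>4]
(A,Q): not NE [P1→C gives 6>0; P2→R gives 7>6]
(A,R): NE
(A,S): not NE [P2→R gives 7>6]
(B,P): not NE [P1→D gives 7>5; P2→R gives 9>2]
(B,Q): not NE [P1→C gives 6>2; P2→R gives 9>5]
(B,R): not NE [P1→A gives 10>8]
(B,S): not NE [P1→A gives 8>2; P2→R gives 9>2]
(C,P): not NE [P1→D gives 7>2]
(C,Q): not NE [P2→P gives 9>7]
(C,R): not NE [P1→A gives 10>7; P2→P gives 9>1]
(C,S): not NE [P1→A gives 8>2; P2→P gives 9>2]
(D,P): NE
(D,Q): not NE [P1→C gives 6>2; P2→P gives 10>6]
(D,R): not NE [P1→A gives 10>9; P2→P gives 10>8]
(D,S): not NE [P1→A gives 8>2; P2→P gives 10>0]

NE set: (A,R), (D,P)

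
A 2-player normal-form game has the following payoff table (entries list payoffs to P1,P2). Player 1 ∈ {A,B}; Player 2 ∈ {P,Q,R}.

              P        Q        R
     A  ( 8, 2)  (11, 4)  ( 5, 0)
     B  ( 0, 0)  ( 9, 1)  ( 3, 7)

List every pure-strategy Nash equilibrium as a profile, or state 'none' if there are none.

(A,P): not NE [P2→Q gives 4>2]
(A,Q): NE
(A,R): not NE [P2→Q gives 4>0]
(B,P): not NE [P1→A gives 8>0; P2→R gives 7>0]
(B,Q): not NE [P1→A gives 11>9; P2→R gives 7>1]
(B,R): not NE [P1→A gives 5>3]

NE set: (A,Q)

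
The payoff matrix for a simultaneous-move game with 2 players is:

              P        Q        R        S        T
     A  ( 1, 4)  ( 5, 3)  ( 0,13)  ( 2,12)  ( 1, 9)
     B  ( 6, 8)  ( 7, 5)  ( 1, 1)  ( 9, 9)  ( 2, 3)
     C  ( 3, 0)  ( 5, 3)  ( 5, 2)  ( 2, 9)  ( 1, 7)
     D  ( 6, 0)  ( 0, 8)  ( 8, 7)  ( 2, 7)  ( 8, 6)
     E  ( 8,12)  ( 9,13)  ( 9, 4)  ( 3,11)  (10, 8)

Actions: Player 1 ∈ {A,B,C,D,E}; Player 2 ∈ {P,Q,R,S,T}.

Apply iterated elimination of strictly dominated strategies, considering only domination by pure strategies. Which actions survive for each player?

P1 drop A (B beats it: P:6>1 Q:7>5 R:1>0 S:9>2 T:2>1)
P1 drop C (E beats it: P:8>3 Q:9>5 R:9>5 S:3>2 T:10>1)
P1 drop D (E beats it: P:8>6 Q:9>0 R:9>8 S:3>2 T:10>8)
P2 drop R (P beats it: B:8>1 E:12>4)
P2 drop T (P beats it: B:8>3 E:12>8)
P1→{B,E} P2→{P,Q,S}

Survivors P1:{B,E} P2:{P,Q,S}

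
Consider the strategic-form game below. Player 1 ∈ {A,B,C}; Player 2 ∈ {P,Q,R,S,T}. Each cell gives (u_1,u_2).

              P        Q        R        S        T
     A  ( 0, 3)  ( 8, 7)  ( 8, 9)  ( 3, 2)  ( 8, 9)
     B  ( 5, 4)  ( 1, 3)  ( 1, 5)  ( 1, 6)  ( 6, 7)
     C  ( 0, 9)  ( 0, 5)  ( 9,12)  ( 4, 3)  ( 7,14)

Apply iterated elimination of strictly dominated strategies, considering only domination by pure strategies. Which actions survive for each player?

IESDS → P1:{A,C} P2:{R,T}

P2 drop P (R beats it: A:9>3 B:5>4 C:12>9)
P1 drop B (A beats it: Q:8>1 R:8>1 S:3>1 T:8>6)
P2 drop Q (R beats it: A:9>7 C:12>5)
P2 drop S (R beats it: A:9>2 C:12>3)
P1→{A,C} P2→{R,T}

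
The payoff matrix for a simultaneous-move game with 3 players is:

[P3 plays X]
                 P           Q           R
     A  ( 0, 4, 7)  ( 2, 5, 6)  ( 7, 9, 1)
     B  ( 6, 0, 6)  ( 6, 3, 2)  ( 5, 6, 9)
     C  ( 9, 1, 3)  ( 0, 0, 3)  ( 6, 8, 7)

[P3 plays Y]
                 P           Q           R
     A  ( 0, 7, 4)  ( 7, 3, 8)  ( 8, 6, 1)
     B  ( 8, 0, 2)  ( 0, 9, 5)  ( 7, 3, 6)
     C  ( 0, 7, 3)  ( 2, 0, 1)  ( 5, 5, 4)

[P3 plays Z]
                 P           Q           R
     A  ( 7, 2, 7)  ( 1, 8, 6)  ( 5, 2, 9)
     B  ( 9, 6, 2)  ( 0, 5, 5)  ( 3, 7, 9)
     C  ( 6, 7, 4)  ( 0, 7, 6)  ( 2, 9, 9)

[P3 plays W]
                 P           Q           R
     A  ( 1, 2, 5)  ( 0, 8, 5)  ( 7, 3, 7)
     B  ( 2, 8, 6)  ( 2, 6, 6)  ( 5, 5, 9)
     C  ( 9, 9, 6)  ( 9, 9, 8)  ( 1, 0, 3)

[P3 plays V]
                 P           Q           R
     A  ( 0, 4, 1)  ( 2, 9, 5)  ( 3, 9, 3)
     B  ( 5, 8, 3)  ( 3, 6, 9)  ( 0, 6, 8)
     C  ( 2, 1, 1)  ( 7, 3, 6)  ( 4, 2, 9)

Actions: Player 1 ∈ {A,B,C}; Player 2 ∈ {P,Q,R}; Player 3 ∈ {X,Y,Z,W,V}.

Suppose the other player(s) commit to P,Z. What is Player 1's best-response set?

argmax u_1 = {B}

u_1(A vs P,Z) = 7
u_1(B vs P,Z) = 9
u_1(C vs P,Z) = 6
max payoff 9 at {B}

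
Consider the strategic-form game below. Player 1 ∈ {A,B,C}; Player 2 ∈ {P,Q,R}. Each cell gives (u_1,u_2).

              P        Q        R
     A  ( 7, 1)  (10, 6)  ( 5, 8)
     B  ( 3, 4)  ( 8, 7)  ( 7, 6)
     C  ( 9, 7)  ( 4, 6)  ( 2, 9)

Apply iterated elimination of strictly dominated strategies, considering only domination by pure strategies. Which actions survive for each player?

P2 drop P (R beats it: A:8>1 B:6>4 C:9>7)
P1 drop C (A beats it: Q:10>4 R:5>2)
P1→{A,B} P2→{Q,R}

Remaining: P1:{A,B} P2:{Q,R}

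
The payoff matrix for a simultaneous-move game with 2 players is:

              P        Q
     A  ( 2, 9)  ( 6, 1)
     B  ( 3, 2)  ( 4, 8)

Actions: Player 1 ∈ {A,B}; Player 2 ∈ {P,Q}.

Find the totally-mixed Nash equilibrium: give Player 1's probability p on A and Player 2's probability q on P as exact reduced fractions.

P1 mixes 3/7 on A; P2 mixes 2/3 on P

P1 indiff ⇒ q·2+(1-q)·6 = q·3+(1-q)·4 ⇒ q(-1) = (1-q)(-2) ⇒ q = 2/3
P2 indiff ⇒ p·9+(1-p)·2 = p·1+(1-p)·8 ⇒ p(8) = (1-p)(6) ⇒ p = 3/7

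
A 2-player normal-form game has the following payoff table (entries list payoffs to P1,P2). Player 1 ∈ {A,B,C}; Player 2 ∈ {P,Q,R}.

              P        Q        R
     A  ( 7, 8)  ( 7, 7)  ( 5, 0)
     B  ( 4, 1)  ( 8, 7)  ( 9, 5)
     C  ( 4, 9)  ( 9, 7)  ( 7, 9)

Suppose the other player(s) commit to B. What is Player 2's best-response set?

P2 best: {Q}

u_2(P vs B) = 1
u_2(Q vs B) = 7
u_2(R vs B) = 5
max payoff 7 at {Q}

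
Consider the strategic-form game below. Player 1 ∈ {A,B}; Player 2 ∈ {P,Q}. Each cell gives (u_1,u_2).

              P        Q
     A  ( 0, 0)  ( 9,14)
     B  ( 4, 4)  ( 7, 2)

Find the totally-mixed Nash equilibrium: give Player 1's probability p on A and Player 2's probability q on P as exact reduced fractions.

P1 indiff ⇒ q·0+(1-q)·9 = q·4+(1-q)·7 ⇒ q(-4) = (1-q)(-2) ⇒ q = 1/3
P2 indiff ⇒ p·0+(1-p)·4 = p·14+(1-p)·2 ⇒ p(-14) = (1-p)(-2) ⇒ p = 1/8

p=1/8, q=1/3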